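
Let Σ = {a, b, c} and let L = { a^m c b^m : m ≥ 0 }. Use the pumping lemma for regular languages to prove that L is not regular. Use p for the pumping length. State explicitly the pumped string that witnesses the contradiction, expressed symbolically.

Toward a contradiction, assume L is regular with pumping length p.
Take w = a^p c b^p ∈ L with |w| = 2p+1 ≥ p.
The pumping lemma gives a decomposition w = xyz where |xy| ≤ p and |y| ≥ 1.
Since the first p symbols of w are all a's and |xy| ≤ p, y lies entirely in the leading a-block: y = a^k for some k with 1 ≤ k ≤ p.
Pump with i = 2: xy^2z = a^{p+k} c b^p, which would require p+k = p. But k ≥ 1, so xy^2z ∉ L.
Contradiction. Therefore L is not regular.

a^{p+k} c b^p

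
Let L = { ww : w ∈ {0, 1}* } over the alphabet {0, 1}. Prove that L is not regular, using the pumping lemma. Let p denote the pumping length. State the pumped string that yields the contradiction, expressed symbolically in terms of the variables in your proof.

0^{p+k} 1^p 0^p 1^p

Toward a contradiction, assume L is regular with pumping length p.
Take w = 0^p 1^p 0^p 1^p = uu where u = 0^p1^p; then w ∈ L and |w| = 4p ≥ p.
Write w = xyz as guaranteed by the lemma, with |xy| ≤ p and y is nonempty.
Because |xy| ≤ p and w begins with p copies of 0, we have y = 0^k with 1 ≤ k ≤ p.
Pump with i = 2: xy^2z = 0^{p+k} 1^p 0^p 1^p, of length 4p+k. Suppose this equals vv. The string starts with 0 and ends with 1, so v does too; thus the boundary between the two copies of v is a 1→0 transition. There is exactly one such transition, at position 2p+k, so |v| = 2p+k and |vv| = 4p+2k ≠ 4p+k since k ≥ 1. So xy^2z ∉ L.
This contradicts the pumping lemma, so L is not regular.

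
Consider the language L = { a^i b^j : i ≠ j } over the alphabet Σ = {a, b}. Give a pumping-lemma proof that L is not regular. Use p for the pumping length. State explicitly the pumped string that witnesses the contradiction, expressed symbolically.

a^{p+p!} b^{p+p!}

Suppose for contradiction that L is regular, and let p be the pumping length.
Choose w = a^p b^{p+p!}. Since p ≠ p+p!, w ∈ L; and |w| ≥ p.
Write w = xyz as guaranteed by the lemma, with |xy| ≤ p and |y| > 0.
Since the first p symbols of w are all a's and |xy| ≤ p, y lies entirely in the leading a-block: y = a^k for some k with 1 ≤ k ≤ p.
Since 1 ≤ k ≤ p, k divides p!; set t = 1 + p!/k. Then xy^t z has p + (p!/k)·k = p + p! copies of a. Now the a-count equals the b-count, so i ≠ j fails. So xy^t z = a^{p+p!} b^{p+p!} ∉ L.
This is a contradiction; hence L is not regular.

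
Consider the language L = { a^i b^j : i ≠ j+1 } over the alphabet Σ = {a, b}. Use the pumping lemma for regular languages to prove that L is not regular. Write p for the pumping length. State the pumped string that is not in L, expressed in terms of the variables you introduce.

Suppose for contradiction that L is regular, and let p be the pumping length.
Choose w = a^p b^{p+p!-1}. Since p ≠ (p+p!-1)+1 = p+p!, w ∈ L; and |w| ≥ p.
By the pumping lemma, w = xyz with |xy| ≤ p and y is nonempty.
Since the first p symbols of w are all a's and |xy| ≤ p, y lies entirely in the leading a-block: y = a^k for some k with 1 ≤ k ≤ p.
Since 1 ≤ k ≤ p, k divides p!; set t = 1 + p!/k. Then xy^t z has p + (p!/k)·k = p + p! copies of a. Now the a-count is p+p! and (b-count)+1 = (p+p!-1)+1 = p+p!, so i ≠ j+1 fails. So xy^t z = a^{p+p!} b^{p+p!-1} ∉ L.
This is a contradiction; hence L is not regular.

a^{p+p!} b^{p+p!-1}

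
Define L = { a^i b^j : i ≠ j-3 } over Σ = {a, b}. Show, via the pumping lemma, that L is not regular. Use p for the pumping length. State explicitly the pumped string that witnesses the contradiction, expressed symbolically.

Assume L is regular. Let p be the pumping length given by the pumping lemma.
Choose w = a^p b^{p+p!+3}. Since p ≠ (p+p!+3)-3 = p+p!, w ∈ L; and |w| ≥ p.
By the pumping lemma, w = xyz with |xy| ≤ p and y is nonempty.
The first p characters of w are a's, so xy (and hence y) consists only of a's. Write y = a^k, 1 ≤ k ≤ p.
Since 1 ≤ k ≤ p, k divides p!; set t = 1 + p!/k. Then xy^t z has p + (p!/k)·k = p + p! copies of a. Now the a-count is p+p! and (b-count)-3 = (p+p!+3)-3 = p+p!, so i ≠ j-3 fails. So xy^t z = a^{p+p!} b^{p+p!+3} ∉ L.
This contradicts the pumping lemma, so L is not regular.

a^{p+p!} b^{p+p!+3}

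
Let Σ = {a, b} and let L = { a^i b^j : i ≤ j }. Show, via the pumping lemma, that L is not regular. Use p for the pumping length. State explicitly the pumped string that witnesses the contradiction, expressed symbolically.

a^{p+k} b^p

Assume L is regular; let p be its pumping constant.
Choose w = a^p b^p ∈ L, with |w| = 2p ≥ p.
By the pumping lemma, w = xyz with |xy| ≤ p and y is nonempty.
Because |xy| ≤ p and w begins with p copies of a, we have y = a^k with 1 ≤ k ≤ p.
Consider xy^2z = a^{p+k} b^p. Since k ≥ 1, the a-count p+k exceeds the b-count p, so i ≤ j fails; thus xy^2z ∉ L.
This is a contradiction; hence L is not regular.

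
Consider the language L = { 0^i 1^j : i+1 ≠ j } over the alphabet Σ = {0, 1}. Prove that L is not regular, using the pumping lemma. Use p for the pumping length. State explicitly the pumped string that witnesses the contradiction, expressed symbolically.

Assume L is regular; let p be its pumping constant.
Choose w = 0^p 1^{p+p!+1}. Since p ≠ (p+p!+1)-1 = p+p!, w ∈ L; and |w| ≥ p.
By the pumping lemma, w = xyz with |xy| ≤ p and y is nonempty.
Because |xy| ≤ p and w begins with p copies of 0, we have y = 0^k with 1 ≤ k ≤ p.
Since 1 ≤ k ≤ p, k divides p!; set t = 1 + p!/k. Then xy^t z has p + (p!/k)·k = p + p! copies of 0. Now the 0-count is p+p! and (1-count)-1 = (p+p!+1)-1 = p+p!, so i+1 ≠ j fails. So xy^t z = 0^{p+p!} 1^{p+p!+1} ∉ L.
Contradiction. Therefore L is not regular.

0^{p+p!} 1^{p+p!+1}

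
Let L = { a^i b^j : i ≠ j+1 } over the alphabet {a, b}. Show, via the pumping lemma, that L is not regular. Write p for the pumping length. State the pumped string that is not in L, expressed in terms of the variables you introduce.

a^{p+p!} b^{p+p!-1}

Suppose for contradiction that L is regular, and let p be the pumping length.
Choose w = a^p b^{p+p!-1}. Since p ≠ (p+p!-1)+1 = p+p!, w ∈ L; and |w| ≥ p.
Write w = xyz as guaranteed by the lemma, with |xy| ≤ p and |y| ≥ 1.
Because |xy| ≤ p and w begins with p copies of a, we have y = a^k with 1 ≤ k ≤ p.
Since 1 ≤ k ≤ p, k divides p!; set t = 1 + p!/k. Then xy^t z has p + (p!/k)·k = p + p! copies of a. Now the a-count is p+p! and (b-count)+1 = (p+p!-1)+1 = p+p!, so i ≠ j+1 fails. So xy^t z = a^{p+p!} b^{p+p!-1} ∉ L.
This is a contradiction; hence L is not regular.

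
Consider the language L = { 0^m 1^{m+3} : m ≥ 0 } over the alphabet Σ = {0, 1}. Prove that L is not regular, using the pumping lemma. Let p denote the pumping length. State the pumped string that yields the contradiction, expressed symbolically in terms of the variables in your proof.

Assume L is regular; let p be its pumping constant.
Let w = 0^p 1^{p+3} ∈ L; note |w| = 2p+3 ≥ p.
Write w = xyz as guaranteed by the lemma, with |xy| ≤ p and |y| ≥ 1.
The first p characters of w are 0's, so xy (and hence y) consists only of 0's. Write y = 0^k, 1 ≤ k ≤ p.
Pump with i = 2: xy^2z = 0^{p+k} 1^{p+3}. For this to lie in L we would need p+3 = (p+k)+3, which forces k = 0. But k ≥ 1, so xy^2z ∉ L.
This contradicts the pumping lemma, so L is not regular.

0^{p+k} 1^{p+3}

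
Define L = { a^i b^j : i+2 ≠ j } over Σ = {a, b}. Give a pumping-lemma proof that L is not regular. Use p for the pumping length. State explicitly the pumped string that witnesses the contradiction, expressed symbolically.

a^{p+p!} b^{p+p!+2}

Suppose for contradiction that L is regular, and let p be the pumping length.
Choose w = a^p b^{p+p!+2}. Since p ≠ (p+p!+2)-2 = p+p!, w ∈ L; and |w| ≥ p.
By the pumping lemma, w = xyz with |xy| ≤ p and |y| ≥ 1.
The first p characters of w are a's, so xy (and hence y) consists only of a's. Write y = a^k, 1 ≤ k ≤ p.
Since 1 ≤ k ≤ p, k divides p!; set t = 1 + p!/k. Then xy^t z has p + (p!/k)·k = p + p! copies of a. Now the a-count is p+p! and (b-count)-2 = (p+p!+2)-2 = p+p!, so i+2 ≠ j fails. So xy^t z = a^{p+p!} b^{p+p!+2} ∉ L.
This is a contradiction; hence L is not regular.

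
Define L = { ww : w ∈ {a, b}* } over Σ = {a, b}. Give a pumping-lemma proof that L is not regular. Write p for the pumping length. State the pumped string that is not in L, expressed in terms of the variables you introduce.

Suppose for contradiction that L is regular, and let p be the pumping length.
Take w = a^p b^p a^p b^p = uu where u = a^pb^p; then w ∈ L and |w| = 4p ≥ p.
By the pumping lemma, w = xyz with |xy| ≤ p and |y| ≥ 1.
The first p characters of w are a's, so xy (and hence y) consists only of a's. Write y = a^k, 1 ≤ k ≤ p.
Pump with i = 2: xy^2z = a^{p+k} b^p a^p b^p, of length 4p+k. Suppose this equals vv. The string starts with a and ends with b, so v does too; thus the boundary between the two copies of v is a b→a transition. There is exactly one such transition, at position 2p+k, so |v| = 2p+k and |vv| = 4p+2k ≠ 4p+k since k ≥ 1. So xy^2z ∉ L.
This is a contradiction; hence L is not regular.

a^{p+k} b^p a^p b^p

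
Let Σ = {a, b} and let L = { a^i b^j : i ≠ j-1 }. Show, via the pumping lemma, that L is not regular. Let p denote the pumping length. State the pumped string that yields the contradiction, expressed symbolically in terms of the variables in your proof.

a^{p+p!} b^{p+p!+1}

Suppose for contradiction that L is regular, and let p be the pumping length.
Choose w = a^p b^{p+p!+1}. Since p ≠ (p+p!+1)-1 = p+p!, w ∈ L; and |w| ≥ p.
The pumping lemma gives a decomposition w = xyz where |xy| ≤ p and y is nonempty.
Because |xy| ≤ p and w begins with p copies of a, we have y = a^k with 1 ≤ k ≤ p.
Since 1 ≤ k ≤ p, k divides p!; set t = 1 + p!/k. Then xy^t z has p + (p!/k)·k = p + p! copies of a. Now the a-count is p+p! and (b-count)-1 = (p+p!+1)-1 = p+p!, so i ≠ j-1 fails. So xy^t z = a^{p+p!} b^{p+p!+1} ∉ L.
This is a contradiction; hence L is not regular.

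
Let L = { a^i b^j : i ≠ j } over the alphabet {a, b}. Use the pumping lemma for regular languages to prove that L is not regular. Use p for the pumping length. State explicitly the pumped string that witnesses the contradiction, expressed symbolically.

a^{p+p!} b^{p+p!}

Suppose for contradiction that L is regular, and let p be the pumping length.
Choose w = a^p b^{p+p!}. Since p ≠ p+p!, w ∈ L; and |w| ≥ p.
Write w = xyz as guaranteed by the lemma, with |xy| ≤ p and |y| > 0.
The first p characters of w are a's, so xy (and hence y) consists only of a's. Write y = a^k, 1 ≤ k ≤ p.
Since 1 ≤ k ≤ p, k divides p!; set t = 1 + p!/k. Then xy^t z has p + (p!/k)·k = p + p! copies of a. Now the a-count equals the b-count, so i ≠ j fails. So xy^t z = a^{p+p!} b^{p+p!} ∉ L.
Contradiction. Therefore L is not regular.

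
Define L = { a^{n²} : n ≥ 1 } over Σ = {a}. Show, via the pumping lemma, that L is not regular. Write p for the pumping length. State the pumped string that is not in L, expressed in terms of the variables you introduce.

a^{p²+k}

Toward a contradiction, assume L is regular with pumping length p.
Take w = a^{p²} ∈ L with |w| = p² ≥ p.
The pumping lemma gives a decomposition w = xyz where |xy| ≤ p and |y| > 0.
Then y = a^k for some k with 1 ≤ k ≤ p.
Pump with i = 2: xy^2z = a^{p²+k}. Since 1 ≤ k ≤ p, p² < p²+k ≤ p²+p < (p+1)², so p²+k lies strictly between consecutive squares and is not a perfect square. So xy^2z ∉ L.
Contradiction. Therefore L is not regular.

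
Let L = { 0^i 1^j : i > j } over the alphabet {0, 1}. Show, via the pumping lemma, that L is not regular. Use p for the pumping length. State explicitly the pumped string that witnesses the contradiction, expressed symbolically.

0^{p+1-k} 1^p

Assume L is regular. Let p be the pumping length given by the pumping lemma.
Choose w = 0^{p+1} 1^p ∈ L, with |w| = 2p+1 ≥ p.
Write w = xyz as guaranteed by the lemma, with |xy| ≤ p and |y| > 0.
Because |xy| ≤ p and w begins with p copies of 0, we have y = 0^k with 1 ≤ k ≤ p.
Consider xy^0z = xz = 0^{p+1-k} 1^p. Since k ≥ 1, the 0-count p+1-k is at most p, so i > j fails; thus xz ∉ L.
This is a contradiction; hence L is not regular.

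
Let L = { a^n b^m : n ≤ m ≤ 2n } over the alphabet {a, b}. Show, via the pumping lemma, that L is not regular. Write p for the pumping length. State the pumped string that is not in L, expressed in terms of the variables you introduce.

Suppose for contradiction that L is regular, and let p be the pumping length.
Take w = a^p b^p ∈ L (since p ≤ p ≤ 2p), with |w| = 2p ≥ p.
By the pumping lemma, w = xyz with |xy| ≤ p and y is nonempty.
Because |xy| ≤ p and w begins with p copies of a, we have y = a^k with 1 ≤ k ≤ p.
Pump with i = 2: xy^2z = a^{p+k} b^p. Now n = p+k > p = m, so the condition n ≤ m fails. Thus xy^2z ∉ L.
Contradiction. Therefore L is not regular.

a^{p+k} b^p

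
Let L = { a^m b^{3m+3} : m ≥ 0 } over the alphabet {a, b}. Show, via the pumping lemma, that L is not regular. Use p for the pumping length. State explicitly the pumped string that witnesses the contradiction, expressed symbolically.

a^{p+k} b^{3p+3}

Suppose for contradiction that L is regular, and let p be the pumping length.
Take w = a^p b^{3p+3}. Then w ∈ L and |w| = 4p+3 ≥ p.
The pumping lemma gives a decomposition w = xyz where |xy| ≤ p and y is nonempty.
Since the first p symbols of w are all a's and |xy| ≤ p, y lies entirely in the leading a-block: y = a^k for some k with 1 ≤ k ≤ p.
Pump with i = 2: xy^2z = a^{p+k} b^{3p+3}. For this to lie in L we would need 3p+3 = 3(p+k)+3, which forces k = 0. But k ≥ 1, so xy^2z ∉ L.
Contradiction. Therefore L is not regular.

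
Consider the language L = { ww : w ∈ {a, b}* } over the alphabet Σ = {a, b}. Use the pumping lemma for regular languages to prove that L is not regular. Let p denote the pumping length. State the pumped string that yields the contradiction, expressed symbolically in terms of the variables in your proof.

Toward a contradiction, assume L is regular with pumping length p.
Take w = a^p b^p a^p b^p = uu where u = a^pb^p; then w ∈ L and |w| = 4p ≥ p.
By the pumping lemma, w = xyz with |xy| ≤ p and |y| ≥ 1.
Because |xy| ≤ p and w begins with p copies of a, we have y = a^k with 1 ≤ k ≤ p.
Pump with i = 2: xy^2z = a^{p+k} b^p a^p b^p, of length 4p+k. Suppose this equals vv. The string starts with a and ends with b, so v does too; thus the boundary between the two copies of v is a b→a transition. There is exactly one such transition, at position 2p+k, so |v| = 2p+k and |vv| = 4p+2k ≠ 4p+k since k ≥ 1. So xy^2z ∉ L.
This contradicts the pumping lemma, so L is not regular.

a^{p+k} b^p a^p b^p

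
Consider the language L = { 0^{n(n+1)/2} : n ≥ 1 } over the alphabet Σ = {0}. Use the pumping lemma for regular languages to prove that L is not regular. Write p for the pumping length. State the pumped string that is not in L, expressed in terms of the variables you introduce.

Assume L is regular; let p be its pumping constant.
Take w = 0^{p(p+1)/2} ∈ L with |w| = p(p+1)/2 ≥ p.
The pumping lemma gives a decomposition w = xyz where |xy| ≤ p and |y| > 0.
Then y = 0^k for some k with 1 ≤ k ≤ p.
Pump with i = 2: xy^2z = 0^{p(p+1)/2+k}. Since 1 ≤ k ≤ p, p(p+1)/2 < p(p+1)/2+k ≤ p(p+1)/2+p < (p+1)(p+2)/2, so p(p+1)/2+k is strictly between consecutive triangular numbers. So xy^2z ∉ L.
Contradiction. Therefore L is not regular.

0^{p(p+1)/2+k}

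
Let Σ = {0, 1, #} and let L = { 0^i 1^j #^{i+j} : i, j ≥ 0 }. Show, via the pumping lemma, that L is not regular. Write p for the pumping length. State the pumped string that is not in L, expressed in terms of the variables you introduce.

Toward a contradiction, assume L is regular with pumping length p.
Take w = 0^p 1^p #^{2p} ∈ L (with i=j=p, i+j=2p), |w| = 4p ≥ p.
Write w = xyz as guaranteed by the lemma, with |xy| ≤ p and y is nonempty.
Since the first p symbols of w are all 0's and |xy| ≤ p, y lies entirely in the leading 0-block: y = 0^k for some k with 1 ≤ k ≤ p.
Consider xy^2z = 0^{p+k} 1^p #^{2p}. Now the 0- and 1-counts sum to 2p+k, but the #-count is 2p ≠ 2p+k. So xy^2z ∉ L.
Contradiction. Therefore L is not regular.

0^{p+k} 1^p #^{2p}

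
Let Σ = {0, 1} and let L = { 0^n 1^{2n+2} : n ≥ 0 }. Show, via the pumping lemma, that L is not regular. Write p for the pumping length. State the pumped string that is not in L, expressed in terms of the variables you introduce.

Assume L is regular. Let p be the pumping length given by the pumping lemma.
Choose w = 0^p 1^{2p+2}, which is in L with |w| = 3p+2 ≥ p.
The pumping lemma gives a decomposition w = xyz where |xy| ≤ p and |y| > 0.
The first p characters of w are 0's, so xy (and hence y) consists only of 0's. Write y = 0^k, 1 ≤ k ≤ p.
Pump with i = 2: xy^2z = 0^{p+k} 1^{2p+2}. For this to lie in L we would need 2p+2 = 2(p+k)+2, which forces k = 0. But k ≥ 1, so xy^2z ∉ L.
Contradiction. Therefore L is not regular.

0^{p+k} 1^{2p+2}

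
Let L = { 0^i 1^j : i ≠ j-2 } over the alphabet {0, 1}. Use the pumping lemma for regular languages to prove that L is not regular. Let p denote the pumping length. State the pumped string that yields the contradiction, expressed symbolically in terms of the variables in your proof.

Toward a contradiction, assume L is regular with pumping length p.
Choose w = 0^p 1^{p+p!+2}. Since p ≠ (p+p!+2)-2 = p+p!, w ∈ L; and |w| ≥ p.
By the pumping lemma, w = xyz with |xy| ≤ p and |y| ≥ 1.
Because |xy| ≤ p and w begins with p copies of 0, we have y = 0^k with 1 ≤ k ≤ p.
Since 1 ≤ k ≤ p, k divides p!; set t = 1 + p!/k. Then xy^t z has p + (p!/k)·k = p + p! copies of 0. Now the 0-count is p+p! and (1-count)-2 = (p+p!+2)-2 = p+p!, so i ≠ j-2 fails. So xy^t z = 0^{p+p!} 1^{p+p!+2} ∉ L.
Contradiction. Therefore L is not regular.

0^{p+p!} 1^{p+p!+2}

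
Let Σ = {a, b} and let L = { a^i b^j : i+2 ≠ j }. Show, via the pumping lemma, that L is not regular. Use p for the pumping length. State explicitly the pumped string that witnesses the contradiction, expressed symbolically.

Assume L is regular. Let p be the pumping length given by the pumping lemma.
Choose w = a^p b^{p+p!+2}. Since p ≠ (p+p!+2)-2 = p+p!, w ∈ L; and |w| ≥ p.
The pumping lemma gives a decomposition w = xyz where |xy| ≤ p and |y| > 0.
Since the first p symbols of w are all a's and |xy| ≤ p, y lies entirely in the leading a-block: y = a^k for some k with 1 ≤ k ≤ p.
Since 1 ≤ k ≤ p, k divides p!; set t = 1 + p!/k. Then xy^t z has p + (p!/k)·k = p + p! copies of a. Now the a-count is p+p! and (b-count)-2 = (p+p!+2)-2 = p+p!, so i+2 ≠ j fails. So xy^t z = a^{p+p!} b^{p+p!+2} ∉ L.
This is a contradiction; hence L is not regular.

a^{p+p!} b^{p+p!+2}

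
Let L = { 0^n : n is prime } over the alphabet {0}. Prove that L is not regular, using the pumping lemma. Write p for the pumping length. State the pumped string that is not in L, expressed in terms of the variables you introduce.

Assume L is regular. Let p be the pumping length given by the pumping lemma.
Let q be a prime with q ≥ p+2 (infinitely many primes exist), and take w = 0^q ∈ L with |w| = q ≥ p.
By the pumping lemma, w = xyz with |xy| ≤ p and |y| > 0.
Then y = 0^k for some k with 1 ≤ k ≤ p.
Since 1 ≤ k ≤ p, |xz| = q-k. Pump with i = q+1: |xy^{q+1}z| = (q-k)+(q+1)k = q+qk = q(1+k), which is composite (both factors ≥ 2). So xy^{q+1}z = 0^{q(1+k)} ∉ L.
This is a contradiction; hence L is not regular.

0^{q(1+k)}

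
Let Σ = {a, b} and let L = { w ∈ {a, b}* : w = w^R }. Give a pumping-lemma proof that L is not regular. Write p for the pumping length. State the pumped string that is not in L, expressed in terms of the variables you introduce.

a^{p+k} b a^p

Assume L is regular; let p be its pumping constant.
Take w = a^p b a^p, a palindrome of length 2p+1 ≥ p.
The pumping lemma gives a decomposition w = xyz where |xy| ≤ p and y is nonempty.
The first p characters of w are a's, so xy (and hence y) consists only of a's. Write y = a^k, 1 ≤ k ≤ p.
Pump with i = 2: xy^2z = a^{p+k} b a^p. Its reverse is a^p b a^{p+k}, which differs from xy^2z since k ≥ 1. So xy^2z is not a palindrome and xy^2z ∉ L.
This contradicts the pumping lemma, so L is not regular.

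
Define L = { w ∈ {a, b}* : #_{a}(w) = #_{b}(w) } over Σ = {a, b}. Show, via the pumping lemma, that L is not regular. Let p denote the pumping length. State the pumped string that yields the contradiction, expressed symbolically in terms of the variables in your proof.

Toward a contradiction, assume L is regular with pumping length p.
Choose w = a^p b^p ∈ L with |w| = 2p ≥ p.
The pumping lemma gives a decomposition w = xyz where |xy| ≤ p and |y| ≥ 1.
Because |xy| ≤ p and w begins with p copies of a, we have y = a^k with 1 ≤ k ≤ p.
Pump with i = 2: xy^2z = a^{p+k} b^p has p+k occurrences of a but only p of b. Since k ≥ 1 the counts differ, so xy^2z ∉ L.
This is a contradiction; hence L is not regular.

a^{p+k} b^p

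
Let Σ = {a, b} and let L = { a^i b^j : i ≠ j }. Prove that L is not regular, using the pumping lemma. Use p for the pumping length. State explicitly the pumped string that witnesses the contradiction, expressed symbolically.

Assume L is regular; let p be its pumping constant.
Choose w = a^p b^{p+p!}. Since p ≠ p+p!, w ∈ L; and |w| ≥ p.
The pumping lemma gives a decomposition w = xyz where |xy| ≤ p and |y| > 0.
Because |xy| ≤ p and w begins with p copies of a, we have y = a^k with 1 ≤ k ≤ p.
Since 1 ≤ k ≤ p, k divides p!; set t = 1 + p!/k. Then xy^t z has p + (p!/k)·k = p + p! copies of a. Now the a-count equals the b-count, so i ≠ j fails. So xy^t z = a^{p+p!} b^{p+p!} ∉ L.
This is a contradiction; hence L is not regular.

a^{p+p!} b^{p+p!}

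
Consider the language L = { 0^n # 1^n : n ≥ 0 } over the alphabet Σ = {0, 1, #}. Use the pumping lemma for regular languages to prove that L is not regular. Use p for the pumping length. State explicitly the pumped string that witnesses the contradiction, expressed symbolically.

Assume L is regular. Let p be the pumping length given by the pumping lemma.
Take w = 0^p # 1^p ∈ L with |w| = 2p+1 ≥ p.
Write w = xyz as guaranteed by the lemma, with |xy| ≤ p and y is nonempty.
Because |xy| ≤ p and w begins with p copies of 0, we have y = 0^k with 1 ≤ k ≤ p.
Pump with i = 2: xy^2z = 0^{p+k} # 1^p, which would require p+k = p. But k ≥ 1, so xy^2z ∉ L.
This contradicts the pumping lemma, so L is not regular.

0^{p+k} # 1^p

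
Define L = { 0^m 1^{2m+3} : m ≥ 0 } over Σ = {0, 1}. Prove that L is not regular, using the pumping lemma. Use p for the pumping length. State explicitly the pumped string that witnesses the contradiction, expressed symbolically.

0^{p+k} 1^{2p+3}

Assume L is regular. Let p be the pumping length given by the pumping lemma.
Choose w = 0^p 1^{2p+3}, which is in L with |w| = 3p+3 ≥ p.
Write w = xyz as guaranteed by the lemma, with |xy| ≤ p and y is nonempty.
Since the first p symbols of w are all 0's and |xy| ≤ p, y lies entirely in the leading 0-block: y = 0^k for some k with 1 ≤ k ≤ p.
Pump with i = 2: xy^2z = 0^{p+k} 1^{2p+3}. For this to lie in L we would need 2p+3 = 2(p+k)+3, which forces k = 0. But k ≥ 1, so xy^2z ∉ L.
This contradicts the pumping lemma, so L is not regular.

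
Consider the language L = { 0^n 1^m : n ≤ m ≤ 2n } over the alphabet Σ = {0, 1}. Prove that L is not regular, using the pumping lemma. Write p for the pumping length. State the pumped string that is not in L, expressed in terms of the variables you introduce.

Assume L is regular; let p be its pumping constant.
Take w = 0^p 1^p ∈ L (since p ≤ p ≤ 2p), with |w| = 2p ≥ p.
Write w = xyz as guaranteed by the lemma, with |xy| ≤ p and |y| ≥ 1.
Since the first p symbols of w are all 0's and |xy| ≤ p, y lies entirely in the leading 0-block: y = 0^k for some k with 1 ≤ k ≤ p.
Pump with i = 2: xy^2z = 0^{p+k} 1^p. Now n = p+k > p = m, so the condition n ≤ m fails. Thus xy^2z ∉ L.
This contradicts the pumping lemma, so L is not regular.

0^{p+k} 1^p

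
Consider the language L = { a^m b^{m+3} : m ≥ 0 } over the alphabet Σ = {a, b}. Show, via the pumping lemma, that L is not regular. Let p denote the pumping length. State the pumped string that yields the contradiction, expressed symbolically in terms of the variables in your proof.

a^{p+k} b^{p+3}

Assume L is regular; let p be its pumping constant.
Choose w = a^p b^{p+3}, which is in L with |w| = 2p+3 ≥ p.
By the pumping lemma, w = xyz with |xy| ≤ p and y is nonempty.
The first p characters of w are a's, so xy (and hence y) consists only of a's. Write y = a^k, 1 ≤ k ≤ p.
Pump with i = 2: xy^2z = a^{p+k} b^{p+3}. For this to lie in L we would need p+3 = (p+k)+3, which forces k = 0. But k ≥ 1, so xy^2z ∉ L.
This is a contradiction; hence L is not regular.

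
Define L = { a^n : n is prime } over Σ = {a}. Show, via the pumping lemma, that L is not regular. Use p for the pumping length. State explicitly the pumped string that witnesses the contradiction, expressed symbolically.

Assume L is regular. Let p be the pumping length given by the pumping lemma.
Let q be a prime with q ≥ p+2 (infinitely many primes exist), and take w = a^q ∈ L with |w| = q ≥ p.
Write w = xyz as guaranteed by the lemma, with |xy| ≤ p and y is nonempty.
Then y = a^k for some k with 1 ≤ k ≤ p.
Since 1 ≤ k ≤ p, |xz| = q-k. Pump with i = q+1: |xy^{q+1}z| = (q-k)+(q+1)k = q+qk = q(1+k), which is composite (both factors ≥ 2). So xy^{q+1}z = a^{q(1+k)} ∉ L.
Contradiction. Therefore L is not regular.

a^{q(1+k)}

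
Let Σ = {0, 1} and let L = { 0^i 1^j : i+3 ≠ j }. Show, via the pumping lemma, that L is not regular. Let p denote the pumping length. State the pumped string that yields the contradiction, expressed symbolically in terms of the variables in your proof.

0^{p+p!} 1^{p+p!+3}

Assume L is regular; let p be its pumping constant.
Choose w = 0^p 1^{p+p!+3}. Since p ≠ (p+p!+3)-3 = p+p!, w ∈ L; and |w| ≥ p.
The pumping lemma gives a decomposition w = xyz where |xy| ≤ p and y is nonempty.
Since the first p symbols of w are all 0's and |xy| ≤ p, y lies entirely in the leading 0-block: y = 0^k for some k with 1 ≤ k ≤ p.
Since 1 ≤ k ≤ p, k divides p!; set t = 1 + p!/k. Then xy^t z has p + (p!/k)·k = p + p! copies of 0. Now the 0-count is p+p! and (1-count)-3 = (p+p!+3)-3 = p+p!, so i+3 ≠ j fails. So xy^t z = 0^{p+p!} 1^{p+p!+3} ∉ L.
This is a contradiction; hence L is not regular.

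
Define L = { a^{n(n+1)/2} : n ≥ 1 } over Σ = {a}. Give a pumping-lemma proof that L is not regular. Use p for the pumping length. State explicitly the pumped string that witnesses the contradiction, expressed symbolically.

Toward a contradiction, assume L is regular with pumping length p.
Take w = a^{p(p+1)/2} ∈ L with |w| = p(p+1)/2 ≥ p.
Write w = xyz as guaranteed by the lemma, with |xy| ≤ p and |y| > 0.
Then y = a^k for some k with 1 ≤ k ≤ p.
Pump with i = 2: xy^2z = a^{p(p+1)/2+k}. Since 1 ≤ k ≤ p, p(p+1)/2 < p(p+1)/2+k ≤ p(p+1)/2+p < (p+1)(p+2)/2, so p(p+1)/2+k is strictly between consecutive triangular numbers. So xy^2z ∉ L.
This is a contradiction; hence L is not regular.

a^{p(p+1)/2+k}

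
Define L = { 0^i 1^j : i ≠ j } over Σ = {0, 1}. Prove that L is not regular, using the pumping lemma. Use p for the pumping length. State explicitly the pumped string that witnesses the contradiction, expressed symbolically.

Assume L is regular; let p be its pumping constant.
Choose w = 0^p 1^{p+p!}. Since p ≠ p+p!, w ∈ L; and |w| ≥ p.
Write w = xyz as guaranteed by the lemma, with |xy| ≤ p and |y| > 0.
Since the first p symbols of w are all 0's and |xy| ≤ p, y lies entirely in the leading 0-block: y = 0^k for some k with 1 ≤ k ≤ p.
Since 1 ≤ k ≤ p, k divides p!; set t = 1 + p!/k. Then xy^t z has p + (p!/k)·k = p + p! copies of 0. Now the 0-count equals the 1-count, so i ≠ j fails. So xy^t z = 0^{p+p!} 1^{p+p!} ∉ L.
This is a contradiction; hence L is not regular.

0^{p+p!} 1^{p+p!}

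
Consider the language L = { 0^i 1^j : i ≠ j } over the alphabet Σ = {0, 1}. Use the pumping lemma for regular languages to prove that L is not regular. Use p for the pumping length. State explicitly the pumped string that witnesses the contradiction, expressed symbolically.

0^{p+p!} 1^{p+p!}

Assume L is regular; let p be its pumping constant.
Choose w = 0^p 1^{p+p!}. Since p ≠ p+p!, w ∈ L; and |w| ≥ p.
By the pumping lemma, w = xyz with |xy| ≤ p and y is nonempty.
Since the first p symbols of w are all 0's and |xy| ≤ p, y lies entirely in the leading 0-block: y = 0^k for some k with 1 ≤ k ≤ p.
Since 1 ≤ k ≤ p, k divides p!; set t = 1 + p!/k. Then xy^t z has p + (p!/k)·k = p + p! copies of 0. Now the 0-count equals the 1-count, so i ≠ j fails. So xy^t z = 0^{p+p!} 1^{p+p!} ∉ L.
Contradiction. Therefore L is not regular.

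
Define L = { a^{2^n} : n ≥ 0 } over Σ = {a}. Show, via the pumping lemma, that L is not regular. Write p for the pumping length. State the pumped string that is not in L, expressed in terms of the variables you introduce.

Suppose for contradiction that L is regular, and let p be the pumping length.
Take w = a^{2^p} ∈ L with |w| = 2^p ≥ p.
Write w = xyz as guaranteed by the lemma, with |xy| ≤ p and |y| > 0.
Then y = a^k for some k with 1 ≤ k ≤ p.
Pump with i = 2: xy^2z = a^{2^p+k}. Since 1 ≤ k ≤ p < 2^p, we have 2^p < 2^p+k < 2^{p+1}, so 2^p+k is not a power of 2. So xy^2z ∉ L.
This contradicts the pumping lemma, so L is not regular.

a^{2^p+k}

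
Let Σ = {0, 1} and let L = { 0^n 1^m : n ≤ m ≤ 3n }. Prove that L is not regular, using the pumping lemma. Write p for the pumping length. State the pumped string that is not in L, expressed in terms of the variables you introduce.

Suppose for contradiction that L is regular, and let p be the pumping length.
Take w = 0^p 1^p ∈ L (since p ≤ p ≤ 3p), with |w| = 2p ≥ p.
Write w = xyz as guaranteed by the lemma, with |xy| ≤ p and |y| > 0.
Since the first p symbols of w are all 0's and |xy| ≤ p, y lies entirely in the leading 0-block: y = 0^k for some k with 1 ≤ k ≤ p.
Pump with i = 2: xy^2z = 0^{p+k} 1^p. Now n = p+k > p = m, so the condition n ≤ m fails. Thus xy^2z ∉ L.
This is a contradiction; hence L is not regular.

0^{p+k} 1^p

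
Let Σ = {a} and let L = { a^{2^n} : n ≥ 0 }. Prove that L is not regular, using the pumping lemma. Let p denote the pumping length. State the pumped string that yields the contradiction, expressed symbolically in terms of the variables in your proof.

a^{2^p+k}

Assume L is regular. Let p be the pumping length given by the pumping lemma.
Take w = a^{2^p} ∈ L with |w| = 2^p ≥ p.
By the pumping lemma, w = xyz with |xy| ≤ p and |y| ≥ 1.
Then y = a^k for some k with 1 ≤ k ≤ p.
Pump with i = 2: xy^2z = a^{2^p+k}. Since 1 ≤ k ≤ p < 2^p, we have 2^p < 2^p+k < 2^{p+1}, so 2^p+k is not a power of 2. So xy^2z ∉ L.
Contradiction. Therefore L is not regular.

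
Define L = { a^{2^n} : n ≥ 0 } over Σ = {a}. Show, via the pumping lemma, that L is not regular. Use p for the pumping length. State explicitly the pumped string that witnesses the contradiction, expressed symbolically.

Assume L is regular. Let p be the pumping length given by the pumping lemma.
Take w = a^{2^p} ∈ L with |w| = 2^p ≥ p.
The pumping lemma gives a decomposition w = xyz where |xy| ≤ p and |y| ≥ 1.
Then y = a^k for some k with 1 ≤ k ≤ p.
Pump with i = 2: xy^2z = a^{2^p+k}. Since 1 ≤ k ≤ p < 2^p, we have 2^p < 2^p+k < 2^{p+1}, so 2^p+k is not a power of 2. So xy^2z ∉ L.
This contradicts the pumping lemma, so L is not regular.

a^{2^p+k}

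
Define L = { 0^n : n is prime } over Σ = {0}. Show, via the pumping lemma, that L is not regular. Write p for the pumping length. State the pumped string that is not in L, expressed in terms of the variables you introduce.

0^{q(1+k)}

Assume L is regular. Let p be the pumping length given by the pumping lemma.
Let q be a prime with q ≥ p+2 (infinitely many primes exist), and take w = 0^q ∈ L with |w| = q ≥ p.
Write w = xyz as guaranteed by the lemma, with |xy| ≤ p and |y| > 0.
Then y = 0^k for some k with 1 ≤ k ≤ p.
Since 1 ≤ k ≤ p, |xz| = q-k. Pump with i = q+1: |xy^{q+1}z| = (q-k)+(q+1)k = q+qk = q(1+k), which is composite (both factors ≥ 2). So xy^{q+1}z = 0^{q(1+k)} ∉ L.
This contradicts the pumping lemma, so L is not regular.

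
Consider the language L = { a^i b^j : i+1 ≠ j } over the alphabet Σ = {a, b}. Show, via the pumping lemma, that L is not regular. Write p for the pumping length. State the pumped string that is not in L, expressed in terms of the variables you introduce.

a^{p+p!} b^{p+p!+1}

Toward a contradiction, assume L is regular with pumping length p.
Choose w = a^p b^{p+p!+1}. Since p ≠ (p+p!+1)-1 = p+p!, w ∈ L; and |w| ≥ p.
By the pumping lemma, w = xyz with |xy| ≤ p and |y| ≥ 1.
Because |xy| ≤ p and w begins with p copies of a, we have y = a^k with 1 ≤ k ≤ p.
Since 1 ≤ k ≤ p, k divides p!; set t = 1 + p!/k. Then xy^t z has p + (p!/k)·k = p + p! copies of a. Now the a-count is p+p! and (b-count)-1 = (p+p!+1)-1 = p+p!, so i+1 ≠ j fails. So xy^t z = a^{p+p!} b^{p+p!+1} ∉ L.
Contradiction. Therefore L is not regular.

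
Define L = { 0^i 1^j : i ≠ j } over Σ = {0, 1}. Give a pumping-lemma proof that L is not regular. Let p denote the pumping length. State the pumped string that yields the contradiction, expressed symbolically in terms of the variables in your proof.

Assume L is regular; let p be its pumping constant.
Choose w = 0^p 1^{p+p!}. Since p ≠ p+p!, w ∈ L; and |w| ≥ p.
Write w = xyz as guaranteed by the lemma, with |xy| ≤ p and y is nonempty.
Because |xy| ≤ p and w begins with p copies of 0, we have y = 0^k with 1 ≤ k ≤ p.
Since 1 ≤ k ≤ p, k divides p!; set t = 1 + p!/k. Then xy^t z has p + (p!/k)·k = p + p! copies of 0. Now the 0-count equals the 1-count, so i ≠ j fails. So xy^t z = 0^{p+p!} 1^{p+p!} ∉ L.
Contradiction. Therefore L is not regular.

0^{p+p!} 1^{p+p!}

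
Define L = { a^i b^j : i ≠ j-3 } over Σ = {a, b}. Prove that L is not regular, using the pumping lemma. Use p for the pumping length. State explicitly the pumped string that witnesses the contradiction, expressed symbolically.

Toward a contradiction, assume L is regular with pumping length p.
Choose w = a^p b^{p+p!+3}. Since p ≠ (p+p!+3)-3 = p+p!, w ∈ L; and |w| ≥ p.
Write w = xyz as guaranteed by the lemma, with |xy| ≤ p and y is nonempty.
The first p characters of w are a's, so xy (and hence y) consists only of a's. Write y = a^k, 1 ≤ k ≤ p.
Since 1 ≤ k ≤ p, k divides p!; set t = 1 + p!/k. Then xy^t z has p + (p!/k)·k = p + p! copies of a. Now the a-count is p+p! and (b-count)-3 = (p+p!+3)-3 = p+p!, so i ≠ j-3 fails. So xy^t z = a^{p+p!} b^{p+p!+3} ∉ L.
This contradicts the pumping lemma, so L is not regular.

a^{p+p!} b^{p+p!+3}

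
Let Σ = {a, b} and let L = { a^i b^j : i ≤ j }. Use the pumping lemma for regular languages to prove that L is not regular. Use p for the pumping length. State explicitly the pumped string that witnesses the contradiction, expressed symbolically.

a^{p+k} b^p

Assume L is regular; let p be its pumping constant.
Choose w = a^p b^p ∈ L, with |w| = 2p ≥ p.
Write w = xyz as guaranteed by the lemma, with |xy| ≤ p and |y| ≥ 1.
Because |xy| ≤ p and w begins with p copies of a, we have y = a^k with 1 ≤ k ≤ p.
Consider xy^2z = a^{p+k} b^p. Since k ≥ 1, the a-count p+k exceeds the b-count p, so i ≤ j fails; thus xy^2z ∉ L.
This contradicts the pumping lemma, so L is not regular.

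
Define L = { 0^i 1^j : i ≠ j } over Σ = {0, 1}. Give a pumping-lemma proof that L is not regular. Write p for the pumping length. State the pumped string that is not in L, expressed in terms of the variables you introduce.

0^{p+p!} 1^{p+p!}

Assume L is regular; let p be its pumping constant.
Choose w = 0^p 1^{p+p!}. Since p ≠ p+p!, w ∈ L; and |w| ≥ p.
The pumping lemma gives a decomposition w = xyz where |xy| ≤ p and |y| > 0.
Because |xy| ≤ p and w begins with p copies of 0, we have y = 0^k with 1 ≤ k ≤ p.
Since 1 ≤ k ≤ p, k divides p!; set t = 1 + p!/k. Then xy^t z has p + (p!/k)·k = p + p! copies of 0. Now the 0-count equals the 1-count, so i ≠ j fails. So xy^t z = 0^{p+p!} 1^{p+p!} ∉ L.
This contradicts the pumping lemma, so L is not regular.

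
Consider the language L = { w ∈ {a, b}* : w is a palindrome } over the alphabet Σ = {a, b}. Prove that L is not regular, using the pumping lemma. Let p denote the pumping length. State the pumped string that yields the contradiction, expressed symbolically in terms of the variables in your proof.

Assume L is regular. Let p be the pumping length given by the pumping lemma.
Take w = a^p b a^p, a palindrome of length 2p+1 ≥ p.
By the pumping lemma, w = xyz with |xy| ≤ p and |y| > 0.
Since the first p symbols of w are all a's and |xy| ≤ p, y lies entirely in the leading a-block: y = a^k for some k with 1 ≤ k ≤ p.
Pump with i = 2: xy^2z = a^{p+k} b a^p. Its reverse is a^p b a^{p+k}, which differs from xy^2z since k ≥ 1. So xy^2z is not a palindrome and xy^2z ∉ L.
This contradicts the pumping lemma, so L is not regular.

a^{p+k} b a^p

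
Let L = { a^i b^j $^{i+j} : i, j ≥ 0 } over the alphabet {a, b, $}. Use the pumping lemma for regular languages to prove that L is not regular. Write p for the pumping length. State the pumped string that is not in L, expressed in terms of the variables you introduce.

Assume L is regular. Let p be the pumping length given by the pumping lemma.
Take w = a^p b^p $^{2p} ∈ L (with i=j=p, i+j=2p), |w| = 4p ≥ p.
Write w = xyz as guaranteed by the lemma, with |xy| ≤ p and |y| > 0.
The first p characters of w are a's, so xy (and hence y) consists only of a's. Write y = a^k, 1 ≤ k ≤ p.
Consider xy^2z = a^{p+k} b^p $^{2p}. Now the a- and b-counts sum to 2p+k, but the $-count is 2p ≠ 2p+k. So xy^2z ∉ L.
This contradicts the pumping lemma, so L is not regular.

a^{p+k} b^p $^{2p}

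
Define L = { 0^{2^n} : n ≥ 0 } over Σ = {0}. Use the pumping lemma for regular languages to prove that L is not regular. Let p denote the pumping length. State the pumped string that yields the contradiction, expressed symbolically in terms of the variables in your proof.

Assume L is regular; let p be its pumping constant.
Take w = 0^{2^p} ∈ L with |w| = 2^p ≥ p.
Write w = xyz as guaranteed by the lemma, with |xy| ≤ p and |y| > 0.
Then y = 0^k for some k with 1 ≤ k ≤ p.
Pump with i = 2: xy^2z = 0^{2^p+k}. Since 1 ≤ k ≤ p < 2^p, we have 2^p < 2^p+k < 2^{p+1}, so 2^p+k is not a power of 2. So xy^2z ∉ L.
Contradiction. Therefore L is not regular.

0^{2^p+k}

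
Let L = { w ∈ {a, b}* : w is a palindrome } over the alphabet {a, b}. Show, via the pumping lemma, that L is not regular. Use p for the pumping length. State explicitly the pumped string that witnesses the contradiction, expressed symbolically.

a^{p+k} b a^p

Toward a contradiction, assume L is regular with pumping length p.
Take w = a^p b a^p, a palindrome of length 2p+1 ≥ p.
The pumping lemma gives a decomposition w = xyz where |xy| ≤ p and |y| > 0.
Since the first p symbols of w are all a's and |xy| ≤ p, y lies entirely in the leading a-block: y = a^k for some k with 1 ≤ k ≤ p.
Pump with i = 2: xy^2z = a^{p+k} b a^p. Its reverse is a^p b a^{p+k}, which differs from xy^2z since k ≥ 1. So xy^2z is not a palindrome and xy^2z ∉ L.
This is a contradiction; hence L is not regular.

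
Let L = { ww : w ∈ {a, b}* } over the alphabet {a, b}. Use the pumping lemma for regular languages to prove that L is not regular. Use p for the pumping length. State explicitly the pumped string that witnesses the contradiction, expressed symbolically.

Assume L is regular. Let p be the pumping length given by the pumping lemma.
Take w = a^p b^p a^p b^p = uu where u = a^pb^p; then w ∈ L and |w| = 4p ≥ p.
By the pumping lemma, w = xyz with |xy| ≤ p and |y| > 0.
Since the first p symbols of w are all a's and |xy| ≤ p, y lies entirely in the leading a-block: y = a^k for some k with 1 ≤ k ≤ p.
Pump with i = 2: xy^2z = a^{p+k} b^p a^p b^p, of length 4p+k. Suppose this equals vv. The string starts with a and ends with b, so v does too; thus the boundary between the two copies of v is a b→a transition. There is exactly one such transition, at position 2p+k, so |v| = 2p+k and |vv| = 4p+2k ≠ 4p+k since k ≥ 1. So xy^2z ∉ L.
This is a contradiction; hence L is not regular.

a^{p+k} b^p a^p b^p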